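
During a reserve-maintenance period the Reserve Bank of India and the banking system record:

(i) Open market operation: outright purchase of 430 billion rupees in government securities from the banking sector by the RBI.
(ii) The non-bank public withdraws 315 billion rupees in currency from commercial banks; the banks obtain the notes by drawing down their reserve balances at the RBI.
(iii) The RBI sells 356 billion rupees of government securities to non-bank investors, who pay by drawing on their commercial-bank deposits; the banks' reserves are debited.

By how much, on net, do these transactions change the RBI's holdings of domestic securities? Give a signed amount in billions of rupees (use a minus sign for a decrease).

+74 billion

OMO purchase (from banks) 430 billion rupees: securities added to the RBI's portfolio → +430B.
Currency withdrawal 315 billion rupees: the RBI's securities portfolio is untouched → 0.
Asset sale (to non-banks) 356 billion rupees: securities removed from the RBI's portfolio → −356B.
Net: 430 + 0 − 356 = +74 billion.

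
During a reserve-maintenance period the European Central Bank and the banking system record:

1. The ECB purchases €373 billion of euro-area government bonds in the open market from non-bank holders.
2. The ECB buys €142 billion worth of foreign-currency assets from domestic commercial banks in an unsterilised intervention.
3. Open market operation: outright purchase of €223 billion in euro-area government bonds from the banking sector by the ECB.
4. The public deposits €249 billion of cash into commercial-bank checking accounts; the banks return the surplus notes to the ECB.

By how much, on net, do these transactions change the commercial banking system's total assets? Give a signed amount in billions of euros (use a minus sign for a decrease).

Asset purchase (from non-banks) €373 billion: bank balance sheets expand → +€373B.
FX purchase €142 billion: just an asset swap on bank balance sheets → 0.
OMO purchase (from banks) €223 billion: just an asset swap on bank balance sheets → 0.
Currency deposit €249 billion: bank balance sheets expand → +€249B.
Net: 373 + 0 + 0 + 249 = +€622 billion.

+€622 billion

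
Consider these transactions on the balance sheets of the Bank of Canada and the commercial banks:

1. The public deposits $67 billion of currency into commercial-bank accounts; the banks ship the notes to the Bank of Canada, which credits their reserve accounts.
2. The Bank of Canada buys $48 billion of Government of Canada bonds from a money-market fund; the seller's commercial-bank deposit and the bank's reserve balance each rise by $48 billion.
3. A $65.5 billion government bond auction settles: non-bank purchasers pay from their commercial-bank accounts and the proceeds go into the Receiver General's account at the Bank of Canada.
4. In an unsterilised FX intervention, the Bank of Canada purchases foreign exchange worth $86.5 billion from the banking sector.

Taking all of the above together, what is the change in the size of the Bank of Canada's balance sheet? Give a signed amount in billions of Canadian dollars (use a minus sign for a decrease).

+$134.5 billion

Bank of Canada balance sheet:
  Assets:      Securities +$48B, Foreign assets +$86.5B
  Liabilities: Bank reserves +$136B, Currency in circulation −$67B, Government deposits +$65.5B
Commercial banking system:
  Assets:      Reserves at CB +$136B, Foreign assets −$86.5B
  Liabilities: Checkable deposits +$49.5B
Change in total Bank of Canada assets = +$134.5 billion.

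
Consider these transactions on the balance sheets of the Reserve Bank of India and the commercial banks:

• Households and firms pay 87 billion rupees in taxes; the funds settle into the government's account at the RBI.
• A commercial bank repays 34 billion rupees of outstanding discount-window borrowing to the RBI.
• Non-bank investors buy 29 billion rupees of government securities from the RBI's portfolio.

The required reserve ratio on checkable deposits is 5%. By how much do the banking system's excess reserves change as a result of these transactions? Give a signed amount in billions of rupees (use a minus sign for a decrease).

-144.2 billion

Government account inflow 87 billion rupees: reserves −87B, deposits −87B.
Discount-window repayment 34 billion rupees: reserves −34B, deposits 0.
Asset sale (to non-banks) 29 billion rupees: reserves −29B, deposits −29B.
Totals: Δreserves = −150B, Δdeposits = −116B.
Δrequired reserves = 5% × −116B = −5.8B.
Δexcess reserves = Δreserves − Δrequired = −150B − (−5.8B) = -144.2 billion.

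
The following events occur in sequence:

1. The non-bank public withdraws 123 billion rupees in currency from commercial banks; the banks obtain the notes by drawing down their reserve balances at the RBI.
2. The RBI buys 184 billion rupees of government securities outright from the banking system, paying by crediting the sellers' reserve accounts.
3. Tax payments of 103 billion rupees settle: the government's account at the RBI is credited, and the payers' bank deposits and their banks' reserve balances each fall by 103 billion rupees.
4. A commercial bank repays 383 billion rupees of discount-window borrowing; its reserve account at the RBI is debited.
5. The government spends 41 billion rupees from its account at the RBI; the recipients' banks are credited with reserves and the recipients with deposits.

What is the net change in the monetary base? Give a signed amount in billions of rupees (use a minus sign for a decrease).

Currency withdrawal 123 billion rupees: just a shift between currency and reserves — both are base money → 0.
OMO purchase (from banks) 184 billion rupees: RBI balance sheet expands → +184B.
Government account inflow 103 billion rupees: reserves shift to a non-base liability → −103B.
Discount-window repayment 383 billion rupees: RBI balance sheet contracts → −383B.
Government spending 41 billion rupees: a non-base liability converts back to reserves → +41B.
Net: 0 + 184 − 103 − 383 + 41 = -261 billion.

-261 billion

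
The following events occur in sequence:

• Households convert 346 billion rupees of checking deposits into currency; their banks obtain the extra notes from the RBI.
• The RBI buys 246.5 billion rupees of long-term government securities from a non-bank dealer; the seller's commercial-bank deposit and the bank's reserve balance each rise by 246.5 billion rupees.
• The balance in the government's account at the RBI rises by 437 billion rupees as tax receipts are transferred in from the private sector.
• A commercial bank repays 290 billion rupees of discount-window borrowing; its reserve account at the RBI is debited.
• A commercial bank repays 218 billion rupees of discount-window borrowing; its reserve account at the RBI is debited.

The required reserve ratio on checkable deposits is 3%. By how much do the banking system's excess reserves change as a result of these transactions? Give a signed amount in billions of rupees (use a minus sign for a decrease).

Currency withdrawal 346 billion rupees: reserves −346B, deposits −346B.
Asset purchase (from non-banks) 246.5 billion rupees: reserves +246.5B, deposits +246.5B.
Government account inflow 437 billion rupees: reserves −437B, deposits −437B.
Discount-window repayment 290 billion rupees: reserves −290B, deposits 0.
Discount-window repayment 218 billion rupees: reserves −218B, deposits 0.
Totals: Δreserves = −1044.5B, Δdeposits = −536.5B.
Δrequired reserves = 3% × −536.5B = −16.095B.
Δexcess reserves = Δreserves − Δrequired = −1044.5B − (−16.095B) = -1028.405 billion.

-1028.405 billion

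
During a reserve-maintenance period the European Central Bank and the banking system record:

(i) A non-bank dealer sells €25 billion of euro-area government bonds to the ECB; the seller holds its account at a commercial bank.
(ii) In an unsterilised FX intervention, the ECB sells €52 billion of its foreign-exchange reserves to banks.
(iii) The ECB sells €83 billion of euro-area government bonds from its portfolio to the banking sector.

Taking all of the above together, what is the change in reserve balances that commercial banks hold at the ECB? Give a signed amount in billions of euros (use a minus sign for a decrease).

-€110 billion

Asset purchase (from non-banks) €25 billion: the ECB pays by crediting reserve accounts → +€25B.
FX sale €52 billion: the buying banks pay out of their reserve balances → −€52B.
OMO sale (to banks) €83 billion: the buying banks pay out of their reserve balances → −€83B.
Net: 25 − 52 − 83 = -€110 billion.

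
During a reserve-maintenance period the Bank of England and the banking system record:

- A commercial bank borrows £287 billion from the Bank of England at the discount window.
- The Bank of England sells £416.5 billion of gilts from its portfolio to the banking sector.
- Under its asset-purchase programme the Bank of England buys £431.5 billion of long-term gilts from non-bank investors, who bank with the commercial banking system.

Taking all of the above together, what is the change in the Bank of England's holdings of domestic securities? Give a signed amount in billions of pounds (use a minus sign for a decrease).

+£15 billion

Discount-window loan £287 billion: the Bank of England's securities portfolio is untouched → 0.
OMO sale (to banks) £416.5 billion: securities removed from the Bank of England's portfolio → −£416.5B.
Asset purchase (from non-banks) £431.5 billion: securities added to the Bank of England's portfolio → +£431.5B.
Net: 0 − 416.5 + 431.5 = +£15 billion.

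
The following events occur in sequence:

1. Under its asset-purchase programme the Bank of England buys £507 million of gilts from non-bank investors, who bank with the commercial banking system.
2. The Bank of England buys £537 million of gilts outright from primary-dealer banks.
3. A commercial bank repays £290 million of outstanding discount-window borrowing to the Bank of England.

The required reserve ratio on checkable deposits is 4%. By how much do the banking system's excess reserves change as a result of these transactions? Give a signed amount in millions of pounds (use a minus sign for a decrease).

+£733.72 million

Asset purchase (from non-banks) £507 million: reserves +£507M, deposits +£507M.
OMO purchase (from banks) £537 million: reserves +£537M, deposits 0.
Discount-window repayment £290 million: reserves −£290M, deposits 0.
Totals: Δreserves = +£754M, Δdeposits = +£507M.
Δrequired reserves = 4% × +£507M = +£20.28M.
Δexcess reserves = Δreserves − Δrequired = +£754M − (+£20.28M) = +£733.72 million.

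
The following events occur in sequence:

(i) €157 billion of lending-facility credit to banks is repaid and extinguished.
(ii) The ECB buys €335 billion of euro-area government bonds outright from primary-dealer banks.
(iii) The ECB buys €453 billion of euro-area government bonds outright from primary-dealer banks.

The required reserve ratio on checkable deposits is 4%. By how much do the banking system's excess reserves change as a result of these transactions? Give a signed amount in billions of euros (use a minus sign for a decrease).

Discount-window repayment €157 billion: reserves −€157B, deposits 0.
OMO purchase (from banks) €335 billion: reserves +€335B, deposits 0.
OMO purchase (from banks) €453 billion: reserves +€453B, deposits 0.
Totals: Δreserves = +€631B, Δdeposits = 0.
Δrequired reserves = 4% × 0 = 0.
Δexcess reserves = Δreserves − Δrequired = +€631B − (0) = +€631 billion.

+€631 billion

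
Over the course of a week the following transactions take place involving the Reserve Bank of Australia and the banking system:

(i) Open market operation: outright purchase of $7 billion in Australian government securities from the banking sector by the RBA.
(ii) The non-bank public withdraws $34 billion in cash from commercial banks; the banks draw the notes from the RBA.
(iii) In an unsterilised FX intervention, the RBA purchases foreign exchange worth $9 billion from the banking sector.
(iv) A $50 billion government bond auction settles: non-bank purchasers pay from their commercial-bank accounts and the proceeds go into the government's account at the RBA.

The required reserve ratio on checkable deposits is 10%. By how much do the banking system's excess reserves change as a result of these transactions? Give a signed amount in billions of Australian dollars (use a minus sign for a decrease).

-$59.6 billion

OMO purchase (from banks) $7 billion: reserves +$7B, deposits 0.
Currency withdrawal $34 billion: reserves −$34B, deposits −$34B.
FX purchase $9 billion: reserves +$9B, deposits 0.
Government account inflow $50 billion: reserves −$50B, deposits −$50B.
Totals: Δreserves = −$68B, Δdeposits = −$84B.
Δrequired reserves = 10% × −$84B = −$8.4B.
Δexcess reserves = Δreserves − Δrequired = −$68B − (−$8.4B) = -$59.6 billion.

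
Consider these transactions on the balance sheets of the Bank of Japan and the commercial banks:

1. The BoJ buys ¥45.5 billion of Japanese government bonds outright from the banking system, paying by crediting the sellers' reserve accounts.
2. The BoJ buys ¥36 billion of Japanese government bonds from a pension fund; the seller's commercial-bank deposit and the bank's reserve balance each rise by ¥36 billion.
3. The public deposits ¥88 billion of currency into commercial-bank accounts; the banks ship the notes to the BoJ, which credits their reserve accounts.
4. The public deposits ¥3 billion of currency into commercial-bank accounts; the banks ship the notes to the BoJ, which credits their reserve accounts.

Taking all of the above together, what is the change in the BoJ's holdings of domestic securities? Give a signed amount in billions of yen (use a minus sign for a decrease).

+¥81.5 billion

BoJ balance sheet:
  Assets:      Securities +¥81.5B
  Liabilities: Bank reserves +¥172.5B, Currency in circulation −¥91B
Commercial banking system:
  Assets:      Reserves at CB +¥172.5B, Securities −¥45.5B
  Liabilities: Checkable deposits +¥127B
So the change in the BoJ's holdings of domestic securities is +¥81.5 billion.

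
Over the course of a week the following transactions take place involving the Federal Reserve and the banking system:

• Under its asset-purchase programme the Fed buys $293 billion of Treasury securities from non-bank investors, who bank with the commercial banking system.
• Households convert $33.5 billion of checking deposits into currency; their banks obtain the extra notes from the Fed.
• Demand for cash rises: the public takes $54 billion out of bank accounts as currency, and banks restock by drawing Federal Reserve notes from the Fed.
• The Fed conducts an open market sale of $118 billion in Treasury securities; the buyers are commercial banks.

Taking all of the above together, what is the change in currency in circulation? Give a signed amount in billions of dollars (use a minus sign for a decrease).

+$87.5 billion

Fed balance sheet:
  Assets:      Securities +$175B
  Liabilities: Bank reserves +$87.5B, Currency in circulation +$87.5B
So the change in currency in circulation is +$87.5 billion.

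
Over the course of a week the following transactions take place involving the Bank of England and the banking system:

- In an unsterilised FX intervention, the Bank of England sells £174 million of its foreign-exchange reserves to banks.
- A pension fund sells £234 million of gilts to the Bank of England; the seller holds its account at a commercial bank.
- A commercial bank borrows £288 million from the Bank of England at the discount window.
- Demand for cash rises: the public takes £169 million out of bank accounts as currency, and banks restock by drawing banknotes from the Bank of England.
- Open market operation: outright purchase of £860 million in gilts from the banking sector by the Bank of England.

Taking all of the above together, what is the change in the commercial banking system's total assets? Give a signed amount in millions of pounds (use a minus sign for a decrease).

Bank of England balance sheet:
  Assets:      Securities +£1094M, Loans to banks +£288M, Foreign assets −£174M
  Liabilities: Bank reserves +£1039M, Currency in circulation +£169M
Commercial banking system:
  Assets:      Reserves at CB +£1039M, Securities −£860M, Foreign assets +£174M
  Liabilities: Checkable deposits +£65M, Borrowings from CB +£288M
Change in total bank assets = +£353 million.

+£353 million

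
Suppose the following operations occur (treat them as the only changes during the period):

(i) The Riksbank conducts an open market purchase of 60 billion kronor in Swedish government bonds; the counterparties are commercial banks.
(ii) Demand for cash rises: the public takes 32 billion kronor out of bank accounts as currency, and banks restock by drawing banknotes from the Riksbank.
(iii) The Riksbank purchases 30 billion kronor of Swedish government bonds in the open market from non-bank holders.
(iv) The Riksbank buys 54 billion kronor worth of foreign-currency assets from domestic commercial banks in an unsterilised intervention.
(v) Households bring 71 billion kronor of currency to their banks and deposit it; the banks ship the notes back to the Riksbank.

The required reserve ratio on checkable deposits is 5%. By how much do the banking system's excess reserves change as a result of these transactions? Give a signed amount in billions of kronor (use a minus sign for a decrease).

+179.55 billion

OMO purchase (from banks) 60 billion kronor: reserves +60B, deposits 0.
Currency withdrawal 32 billion kronor: reserves −32B, deposits −32B.
Asset purchase (from non-banks) 30 billion kronor: reserves +30B, deposits +30B.
FX purchase 54 billion kronor: reserves +54B, deposits 0.
Currency deposit 71 billion kronor: reserves +71B, deposits +71B.
Totals: Δreserves = +183B, Δdeposits = +69B.
Δrequired reserves = 5% × +69B = +3.45B.
Δexcess reserves = Δreserves − Δrequired = +183B − (+3.45B) = +179.55 billion.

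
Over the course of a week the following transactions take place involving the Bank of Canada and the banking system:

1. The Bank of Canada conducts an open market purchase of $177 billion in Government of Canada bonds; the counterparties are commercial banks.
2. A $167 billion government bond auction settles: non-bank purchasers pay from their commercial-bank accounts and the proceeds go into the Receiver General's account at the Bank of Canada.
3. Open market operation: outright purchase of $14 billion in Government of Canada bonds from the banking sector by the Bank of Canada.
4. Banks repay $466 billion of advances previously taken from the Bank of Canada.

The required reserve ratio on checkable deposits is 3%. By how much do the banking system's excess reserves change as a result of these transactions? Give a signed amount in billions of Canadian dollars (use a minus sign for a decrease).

OMO purchase (from banks) $177 billion: reserves +$177B, deposits 0.
Government account inflow $167 billion: reserves −$167B, deposits −$167B.
OMO purchase (from banks) $14 billion: reserves +$14B, deposits 0.
Discount-window repayment $466 billion: reserves −$466B, deposits 0.
Totals: Δreserves = −$442B, Δdeposits = −$167B.
Δrequired reserves = 3% × −$167B = −$5.01B.
Δexcess reserves = Δreserves − Δrequired = −$442B − (−$5.01B) = -$436.99 billion.

-$436.99 billion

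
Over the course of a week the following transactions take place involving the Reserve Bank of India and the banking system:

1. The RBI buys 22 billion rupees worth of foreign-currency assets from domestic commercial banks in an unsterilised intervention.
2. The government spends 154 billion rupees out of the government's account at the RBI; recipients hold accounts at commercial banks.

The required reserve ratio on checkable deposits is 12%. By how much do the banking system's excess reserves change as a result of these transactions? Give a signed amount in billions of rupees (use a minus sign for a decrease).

FX purchase 22 billion rupees: reserves +22B, deposits 0.
Government spending 154 billion rupees: reserves +154B, deposits +154B.
Totals: Δreserves = +176B, Δdeposits = +154B.
Δrequired reserves = 12% × +154B = +18.48B.
Δexcess reserves = Δreserves − Δrequired = +176B − (+18.48B) = +157.52 billion.

+157.52 billion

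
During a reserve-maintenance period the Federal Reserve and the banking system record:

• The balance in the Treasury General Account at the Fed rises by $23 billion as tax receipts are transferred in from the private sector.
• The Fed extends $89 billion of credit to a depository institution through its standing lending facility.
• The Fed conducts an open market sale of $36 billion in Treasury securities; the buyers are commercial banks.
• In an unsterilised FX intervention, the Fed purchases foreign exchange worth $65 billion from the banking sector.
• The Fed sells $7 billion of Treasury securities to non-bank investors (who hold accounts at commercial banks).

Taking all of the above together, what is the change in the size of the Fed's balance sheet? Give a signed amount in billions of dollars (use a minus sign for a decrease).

Fed balance sheet:
  Assets:      Securities −$43B, Loans to banks +$89B, Foreign assets +$65B
  Liabilities: Bank reserves +$88B, Government deposits +$23B
Change in total Fed assets = +$111 billion.

+$111 billion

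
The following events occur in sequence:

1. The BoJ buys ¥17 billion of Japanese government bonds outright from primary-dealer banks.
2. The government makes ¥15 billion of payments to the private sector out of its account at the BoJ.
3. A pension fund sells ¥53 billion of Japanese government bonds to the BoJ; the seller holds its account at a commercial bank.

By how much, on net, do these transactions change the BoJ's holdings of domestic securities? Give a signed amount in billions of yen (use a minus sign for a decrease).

OMO purchase (from banks) ¥17 billion: securities added to the BoJ's portfolio → +¥17B.
Government spending ¥15 billion: the BoJ's securities portfolio is untouched → 0.
Asset purchase (from non-banks) ¥53 billion: securities added to the BoJ's portfolio → +¥53B.
Net: 17 + 0 + 53 = +¥70 billion.

+¥70 billion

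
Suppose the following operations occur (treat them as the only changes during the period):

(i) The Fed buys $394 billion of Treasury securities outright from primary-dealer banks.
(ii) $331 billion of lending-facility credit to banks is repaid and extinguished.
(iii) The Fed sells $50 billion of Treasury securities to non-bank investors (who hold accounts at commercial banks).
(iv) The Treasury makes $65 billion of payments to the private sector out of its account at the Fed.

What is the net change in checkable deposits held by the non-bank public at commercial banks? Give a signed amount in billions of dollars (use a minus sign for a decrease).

OMO purchase (from banks) $394 billion: the counterparty is a bank, so public deposits are unchanged → 0.
Discount-window repayment $331 billion: the counterparty is a bank, so public deposits are unchanged → 0.
Asset sale (to non-banks) $50 billion: non-bank counterparties' bank balances fall → −$50B.
Government spending $65 billion: non-bank counterparties' bank balances rise → +$65B.
Net: 0 + 0 − 50 + 65 = +$15 billion.

+$15 billion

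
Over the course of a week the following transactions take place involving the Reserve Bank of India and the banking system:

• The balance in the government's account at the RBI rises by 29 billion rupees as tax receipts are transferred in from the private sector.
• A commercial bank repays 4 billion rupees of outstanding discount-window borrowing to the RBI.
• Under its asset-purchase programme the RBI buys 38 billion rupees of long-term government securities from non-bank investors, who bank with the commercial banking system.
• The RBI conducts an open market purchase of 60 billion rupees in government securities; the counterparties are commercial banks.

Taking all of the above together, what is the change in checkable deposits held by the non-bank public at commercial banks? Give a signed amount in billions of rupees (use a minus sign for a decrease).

+9 billion

Government account inflow 29 billion rupees: non-bank counterparties' bank balances fall → −29B.
Discount-window repayment 4 billion rupees: the counterparty is a bank, so public deposits are unchanged → 0.
Asset purchase (from non-banks) 38 billion rupees: non-bank counterparties' bank balances rise → +38B.
OMO purchase (from banks) 60 billion rupees: the counterparty is a bank, so public deposits are unchanged → 0.
Net: −29 + 0 + 38 + 0 = +9 billion.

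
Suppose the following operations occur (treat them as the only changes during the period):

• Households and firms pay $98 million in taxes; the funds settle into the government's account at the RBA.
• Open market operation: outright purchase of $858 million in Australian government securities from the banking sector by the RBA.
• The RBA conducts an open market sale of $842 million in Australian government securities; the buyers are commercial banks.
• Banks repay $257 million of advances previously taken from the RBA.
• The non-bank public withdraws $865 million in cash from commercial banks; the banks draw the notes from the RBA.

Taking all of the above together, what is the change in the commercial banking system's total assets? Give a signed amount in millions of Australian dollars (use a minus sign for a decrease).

RBA balance sheet:
  Assets:      Securities +$16M, Loans to banks −$257M
  Liabilities: Bank reserves −$1204M, Currency in circulation +$865M, Government deposits +$98M
Commercial banking system:
  Assets:      Reserves at CB −$1204M, Securities −$16M
  Liabilities: Checkable deposits −$963M, Borrowings from CB −$257M
Change in total bank assets = -$1220 million.

-$1220 million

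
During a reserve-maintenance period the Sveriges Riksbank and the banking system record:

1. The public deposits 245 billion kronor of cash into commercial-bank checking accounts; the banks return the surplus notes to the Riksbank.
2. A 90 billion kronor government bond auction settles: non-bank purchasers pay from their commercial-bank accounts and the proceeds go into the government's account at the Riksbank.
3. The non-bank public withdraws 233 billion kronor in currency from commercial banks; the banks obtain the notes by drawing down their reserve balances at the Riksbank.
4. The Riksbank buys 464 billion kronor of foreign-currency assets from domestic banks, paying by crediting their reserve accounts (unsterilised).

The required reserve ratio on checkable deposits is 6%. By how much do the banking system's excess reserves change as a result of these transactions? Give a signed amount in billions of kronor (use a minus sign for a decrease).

+390.68 billion

Currency deposit 245 billion kronor: reserves +245B, deposits +245B.
Government account inflow 90 billion kronor: reserves −90B, deposits −90B.
Currency withdrawal 233 billion kronor: reserves −233B, deposits −233B.
FX purchase 464 billion kronor: reserves +464B, deposits 0.
Totals: Δreserves = +386B, Δdeposits = −78B.
Δrequired reserves = 6% × −78B = −4.68B.
Δexcess reserves = Δreserves − Δrequired = +386B − (−4.68B) = +390.68 billion.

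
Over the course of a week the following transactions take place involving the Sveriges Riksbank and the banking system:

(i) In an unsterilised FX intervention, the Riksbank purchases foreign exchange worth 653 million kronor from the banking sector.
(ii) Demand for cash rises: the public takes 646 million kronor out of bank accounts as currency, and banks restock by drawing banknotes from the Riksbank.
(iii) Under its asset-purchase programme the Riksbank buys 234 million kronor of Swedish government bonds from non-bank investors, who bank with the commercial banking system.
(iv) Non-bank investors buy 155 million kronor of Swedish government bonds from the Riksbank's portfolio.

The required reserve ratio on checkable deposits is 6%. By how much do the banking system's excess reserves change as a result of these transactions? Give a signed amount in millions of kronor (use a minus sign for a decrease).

+120.02 million

FX purchase 653 million kronor: reserves +653M, deposits 0.
Currency withdrawal 646 million kronor: reserves −646M, deposits −646M.
Asset purchase (from non-banks) 234 million kronor: reserves +234M, deposits +234M.
Asset sale (to non-banks) 155 million kronor: reserves −155M, deposits −155M.
Totals: Δreserves = +86M, Δdeposits = −567M.
Δrequired reserves = 6% × −567M = −34.02M.
Δexcess reserves = Δreserves − Δrequired = +86M − (−34.02M) = +120.02 million.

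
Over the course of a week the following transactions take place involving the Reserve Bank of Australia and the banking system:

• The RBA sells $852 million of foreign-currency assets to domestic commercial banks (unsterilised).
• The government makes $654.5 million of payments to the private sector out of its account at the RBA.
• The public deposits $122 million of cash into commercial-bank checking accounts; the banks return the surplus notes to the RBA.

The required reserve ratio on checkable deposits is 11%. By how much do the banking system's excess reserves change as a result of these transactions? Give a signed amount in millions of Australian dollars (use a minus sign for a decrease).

-$160.915 million

FX sale $852 million: reserves −$852M, deposits 0.
Government spending $654.5 million: reserves +$654.5M, deposits +$654.5M.
Currency deposit $122 million: reserves +$122M, deposits +$122M.
Totals: Δreserves = −$75.5M, Δdeposits = +$776.5M.
Δrequired reserves = 11% × +$776.5M = +$85.415M.
Δexcess reserves = Δreserves − Δrequired = −$75.5M − (+$85.415M) = -$160.915 million.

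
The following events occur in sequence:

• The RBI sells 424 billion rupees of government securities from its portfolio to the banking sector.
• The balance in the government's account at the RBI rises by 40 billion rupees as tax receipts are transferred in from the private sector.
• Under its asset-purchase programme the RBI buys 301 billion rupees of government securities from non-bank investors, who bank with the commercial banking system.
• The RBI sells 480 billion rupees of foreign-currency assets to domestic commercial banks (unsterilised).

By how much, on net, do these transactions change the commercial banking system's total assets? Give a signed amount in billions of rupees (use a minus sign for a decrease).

+261 billion

RBI balance sheet:
  Assets:      Securities −123B, Foreign assets −480B
  Liabilities: Bank reserves −643B, Government deposits +40B
Commercial banking system:
  Assets:      Reserves at CB −643B, Securities +424B, Foreign assets +480B
  Liabilities: Checkable deposits +261B
Change in total bank assets = +261 billion.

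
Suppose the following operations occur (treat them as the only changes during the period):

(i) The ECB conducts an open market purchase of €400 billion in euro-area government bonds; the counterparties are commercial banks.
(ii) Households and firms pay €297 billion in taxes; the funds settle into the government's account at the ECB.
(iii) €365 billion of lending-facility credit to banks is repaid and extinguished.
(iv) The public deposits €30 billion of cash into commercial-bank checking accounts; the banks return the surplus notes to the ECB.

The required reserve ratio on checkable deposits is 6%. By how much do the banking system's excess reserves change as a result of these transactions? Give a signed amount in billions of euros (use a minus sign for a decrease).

-€215.98 billion

OMO purchase (from banks) €400 billion: reserves +€400B, deposits 0.
Government account inflow €297 billion: reserves −€297B, deposits −€297B.
Discount-window repayment €365 billion: reserves −€365B, deposits 0.
Currency deposit €30 billion: reserves +€30B, deposits +€30B.
Totals: Δreserves = −€232B, Δdeposits = −€267B.
Δrequired reserves = 6% × −€267B = −€16.02B.
Δexcess reserves = Δreserves − Δrequired = −€232B − (−€16.02B) = -€215.98 billion.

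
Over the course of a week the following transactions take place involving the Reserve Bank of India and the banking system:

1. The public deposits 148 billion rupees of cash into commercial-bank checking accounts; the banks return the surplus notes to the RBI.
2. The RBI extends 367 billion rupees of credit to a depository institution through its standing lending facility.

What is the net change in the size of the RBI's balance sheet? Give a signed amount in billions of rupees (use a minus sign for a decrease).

+367 billion

RBI balance sheet:
  Assets:      Loans to banks +367B
  Liabilities: Bank reserves +515B, Currency in circulation −148B
Change in total RBI assets = +367 billion.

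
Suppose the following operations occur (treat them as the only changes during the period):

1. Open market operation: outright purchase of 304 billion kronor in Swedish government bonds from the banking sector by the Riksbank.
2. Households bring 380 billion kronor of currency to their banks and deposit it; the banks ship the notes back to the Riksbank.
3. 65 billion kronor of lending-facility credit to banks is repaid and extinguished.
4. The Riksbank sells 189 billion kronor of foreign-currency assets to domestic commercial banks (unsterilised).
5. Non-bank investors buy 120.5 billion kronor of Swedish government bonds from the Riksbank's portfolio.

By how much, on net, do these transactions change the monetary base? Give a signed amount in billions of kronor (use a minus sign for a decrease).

Riksbank balance sheet:
  Assets:      Securities +183.5B, Loans to banks −65B, Foreign assets −189B
  Liabilities: Bank reserves +309.5B, Currency in circulation −380B
Monetary base = currency + reserves: −380B + (+309.5B) = -70.5 billion.

-70.5 billion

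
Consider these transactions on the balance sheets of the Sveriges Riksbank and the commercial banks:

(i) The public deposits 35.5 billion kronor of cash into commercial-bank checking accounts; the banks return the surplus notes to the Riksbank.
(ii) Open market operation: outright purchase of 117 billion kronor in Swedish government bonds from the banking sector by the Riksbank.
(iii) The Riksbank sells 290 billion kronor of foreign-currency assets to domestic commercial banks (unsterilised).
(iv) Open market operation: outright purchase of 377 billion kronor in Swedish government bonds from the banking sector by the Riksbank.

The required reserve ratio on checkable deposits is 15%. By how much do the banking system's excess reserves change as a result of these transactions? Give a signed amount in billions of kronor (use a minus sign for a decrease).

Currency deposit 35.5 billion kronor: reserves +35.5B, deposits +35.5B.
OMO purchase (from banks) 117 billion kronor: reserves +117B, deposits 0.
FX sale 290 billion kronor: reserves −290B, deposits 0.
OMO purchase (from banks) 377 billion kronor: reserves +377B, deposits 0.
Totals: Δreserves = +239.5B, Δdeposits = +35.5B.
Δrequired reserves = 15% × +35.5B = +5.325B.
Δexcess reserves = Δreserves − Δrequired = +239.5B − (+5.325B) = +234.175 billion.

+234.175 billion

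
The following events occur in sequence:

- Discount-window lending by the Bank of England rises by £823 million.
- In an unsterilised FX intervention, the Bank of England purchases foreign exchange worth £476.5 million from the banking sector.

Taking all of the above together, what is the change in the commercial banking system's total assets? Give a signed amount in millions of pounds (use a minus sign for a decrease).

Bank of England balance sheet:
  Assets:      Loans to banks +£823M, Foreign assets +£476.5M
  Liabilities: Bank reserves +£1299.5M
Commercial banking system:
  Assets:      Reserves at CB +£1299.5M, Foreign assets −£476.5M
  Liabilities: Borrowings from CB +£823M
Change in total bank assets = +£823 million.

+£823 million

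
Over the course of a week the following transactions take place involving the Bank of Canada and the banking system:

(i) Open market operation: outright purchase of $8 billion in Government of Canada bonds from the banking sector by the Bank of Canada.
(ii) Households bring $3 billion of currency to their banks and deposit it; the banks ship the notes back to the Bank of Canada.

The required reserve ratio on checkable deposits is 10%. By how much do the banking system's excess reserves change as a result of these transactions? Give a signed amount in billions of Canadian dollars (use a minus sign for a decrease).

+$10.7 billion

OMO purchase (from banks) $8 billion: reserves +$8B, deposits 0.
Currency deposit $3 billion: reserves +$3B, deposits +$3B.
Totals: Δreserves = +$11B, Δdeposits = +$3B.
Δrequired reserves = 10% × +$3B = +$0.3B.
Δexcess reserves = Δreserves − Δrequired = +$11B − (+$0.3B) = +$10.7 billion.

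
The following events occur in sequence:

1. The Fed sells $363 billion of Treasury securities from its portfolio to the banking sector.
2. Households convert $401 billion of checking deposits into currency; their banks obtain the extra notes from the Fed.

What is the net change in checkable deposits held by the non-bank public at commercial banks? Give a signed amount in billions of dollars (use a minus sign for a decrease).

-$401 billion

OMO sale (to banks) $363 billion: the counterparty is a bank, so public deposits are unchanged → 0.
Currency withdrawal $401 billion: non-bank counterparties' bank balances fall → −$401B.
Net: 0 − 401 = -$401 billion.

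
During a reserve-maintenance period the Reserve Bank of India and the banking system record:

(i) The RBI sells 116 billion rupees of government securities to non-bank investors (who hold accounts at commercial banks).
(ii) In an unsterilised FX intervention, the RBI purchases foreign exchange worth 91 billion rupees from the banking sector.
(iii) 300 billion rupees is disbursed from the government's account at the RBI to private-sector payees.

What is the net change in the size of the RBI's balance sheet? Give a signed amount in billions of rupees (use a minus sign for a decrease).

Asset sale (to non-banks) 116 billion rupees: an RBI asset is shed → −116B.
FX purchase 91 billion rupees: an RBI asset is acquired → +91B.
Government spending 300 billion rupees: only the composition of liabilities changes → 0.
Net: −116 + 91 + 0 = -25 billion.

-25 billion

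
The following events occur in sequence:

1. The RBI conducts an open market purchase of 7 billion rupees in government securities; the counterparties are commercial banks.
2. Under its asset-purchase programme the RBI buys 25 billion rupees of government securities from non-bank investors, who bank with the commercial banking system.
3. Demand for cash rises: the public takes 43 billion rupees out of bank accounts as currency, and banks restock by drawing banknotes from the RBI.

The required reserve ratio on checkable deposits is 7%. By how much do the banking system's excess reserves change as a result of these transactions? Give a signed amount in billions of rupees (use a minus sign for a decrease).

OMO purchase (from banks) 7 billion rupees: reserves +7B, deposits 0.
Asset purchase (from non-banks) 25 billion rupees: reserves +25B, deposits +25B.
Currency withdrawal 43 billion rupees: reserves −43B, deposits −43B.
Totals: Δreserves = −11B, Δdeposits = −18B.
Δrequired reserves = 7% × −18B = −1.26B.
Δexcess reserves = Δreserves − Δrequired = −11B − (−1.26B) = -9.74 billion.

-9.74 billion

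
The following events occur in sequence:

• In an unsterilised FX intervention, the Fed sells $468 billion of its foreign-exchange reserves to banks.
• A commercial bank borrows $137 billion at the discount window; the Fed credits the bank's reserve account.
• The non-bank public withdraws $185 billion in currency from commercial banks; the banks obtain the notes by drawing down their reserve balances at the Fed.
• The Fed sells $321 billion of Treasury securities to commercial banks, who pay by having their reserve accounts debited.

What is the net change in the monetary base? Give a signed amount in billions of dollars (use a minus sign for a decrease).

-$652 billion

FX sale $468 billion: Fed balance sheet contracts → −$468B.
Discount-window loan $137 billion: Fed balance sheet expands → +$137B.
Currency withdrawal $185 billion: just a shift between currency and reserves — both are base money → 0.
OMO sale (to banks) $321 billion: Fed balance sheet contracts → −$321B.
Net: −468 + 137 + 0 − 321 = -$652 billion.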